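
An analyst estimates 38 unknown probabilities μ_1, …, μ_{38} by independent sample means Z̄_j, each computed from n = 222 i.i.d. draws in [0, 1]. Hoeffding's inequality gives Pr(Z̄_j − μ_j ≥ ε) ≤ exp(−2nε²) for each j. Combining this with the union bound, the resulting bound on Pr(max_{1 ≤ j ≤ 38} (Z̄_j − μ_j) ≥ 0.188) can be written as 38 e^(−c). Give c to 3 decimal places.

15.693

Union bound over the 38 events: Pr(max_{1 ≤ j ≤ 38} (Z̄_j − μ_j) ≥ 0.188) ≤ 38·exp(−2nε²) = 38 exp(−2·222·0.188²).
So c = 2·222·0.188² = 15.6927.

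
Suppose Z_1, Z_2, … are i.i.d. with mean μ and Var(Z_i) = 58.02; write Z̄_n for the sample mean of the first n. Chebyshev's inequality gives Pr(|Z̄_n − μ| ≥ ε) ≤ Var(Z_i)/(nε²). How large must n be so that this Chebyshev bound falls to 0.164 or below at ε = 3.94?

23

Require 58.02/(n·3.94²) ≤ 0.164, i.e. n ≥ 58.02/(0.164·3.94²) = 22.790.
The smallest integer n is 23.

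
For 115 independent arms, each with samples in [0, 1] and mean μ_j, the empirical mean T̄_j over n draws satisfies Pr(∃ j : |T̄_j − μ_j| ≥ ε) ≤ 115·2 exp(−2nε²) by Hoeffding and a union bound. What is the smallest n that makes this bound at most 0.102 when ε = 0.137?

206

Need 2·115·exp(−2nε²) ≤ 0.102, i.e. exp(−2nε²) ≤ 0.102/230.
So 2nε² ≥ ln(230/0.102) = 7.720862.
Hence n ≥ 7.720862/(2·0.137²) = 205.681.
The smallest integer n is 206.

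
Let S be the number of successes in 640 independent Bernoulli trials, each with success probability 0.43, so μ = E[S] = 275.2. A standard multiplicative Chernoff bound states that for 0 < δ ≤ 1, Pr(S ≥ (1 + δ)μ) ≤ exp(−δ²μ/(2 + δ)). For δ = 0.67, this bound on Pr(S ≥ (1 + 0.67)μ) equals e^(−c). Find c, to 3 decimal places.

c = δ²μ/(2 + δ) = 0.67²·275.2/(2 + 0.67) = 46.2686.

46.269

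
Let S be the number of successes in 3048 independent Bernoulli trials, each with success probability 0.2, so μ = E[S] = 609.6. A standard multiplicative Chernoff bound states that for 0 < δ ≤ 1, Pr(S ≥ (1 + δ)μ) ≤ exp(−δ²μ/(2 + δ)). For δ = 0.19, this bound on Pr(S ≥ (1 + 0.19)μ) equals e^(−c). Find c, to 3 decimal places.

10.049

c = δ²μ/(2 + δ) = 0.19²·609.6/(2 + 0.19) = 10.0487.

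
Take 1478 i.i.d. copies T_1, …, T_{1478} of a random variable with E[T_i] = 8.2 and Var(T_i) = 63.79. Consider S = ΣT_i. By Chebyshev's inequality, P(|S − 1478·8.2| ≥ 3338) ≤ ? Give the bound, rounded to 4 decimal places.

0.0085

Var(S) = n·Var(T_i) = 1478·63.79 = 94281.62.
Chebyshev: P(|S − 1478·8.2| ≥ 3338) ≤ Var(S)/3338² = 94281.62/11142244 = 0.0085.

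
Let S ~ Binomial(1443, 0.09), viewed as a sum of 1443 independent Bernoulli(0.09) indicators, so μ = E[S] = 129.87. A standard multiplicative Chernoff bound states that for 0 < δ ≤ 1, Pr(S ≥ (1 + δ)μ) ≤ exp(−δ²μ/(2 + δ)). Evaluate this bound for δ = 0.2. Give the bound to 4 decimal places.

Exponent = δ²μ/(2 + δ) = 0.2²·129.87/2.2 = 2.3613.
Bound = exp(−2.3613) = 0.09430.

0.0943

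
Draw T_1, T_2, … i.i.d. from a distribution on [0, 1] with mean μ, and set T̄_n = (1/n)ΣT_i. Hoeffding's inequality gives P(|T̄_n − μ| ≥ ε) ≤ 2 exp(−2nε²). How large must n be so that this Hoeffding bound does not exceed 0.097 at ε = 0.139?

Require 2·exp(−2nε²) ≤ 0.097, i.e. 2nε² ≥ ln(2/0.097) = 3.026191.
So n ≥ 3.026191 / (2·0.139²) = 78.314.
The smallest integer n is 79.

79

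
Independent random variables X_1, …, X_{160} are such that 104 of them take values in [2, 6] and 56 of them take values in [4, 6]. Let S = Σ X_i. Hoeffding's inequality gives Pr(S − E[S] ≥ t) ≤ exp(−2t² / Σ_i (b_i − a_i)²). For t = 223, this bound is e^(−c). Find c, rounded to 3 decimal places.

52.679

Σ(b_i − a_i)² = 104·4² + 56·2² = 1888.
c = 2t² / 1888 = 2·223² / 1888 = 52.6790.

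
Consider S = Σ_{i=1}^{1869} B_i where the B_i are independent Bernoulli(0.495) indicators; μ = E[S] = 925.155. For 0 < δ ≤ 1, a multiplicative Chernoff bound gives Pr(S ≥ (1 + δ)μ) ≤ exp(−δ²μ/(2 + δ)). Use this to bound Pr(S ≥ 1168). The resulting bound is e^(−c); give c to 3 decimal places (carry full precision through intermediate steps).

Write 1168 = (1 + δ)μ, so δ = 1168/925.155 − 1 = 0.2624912…
Then the exponent is δ²μ/(2 + δ) = (1168 − μ)² / (μ·(2 + δ)) = 28.174547.

28.175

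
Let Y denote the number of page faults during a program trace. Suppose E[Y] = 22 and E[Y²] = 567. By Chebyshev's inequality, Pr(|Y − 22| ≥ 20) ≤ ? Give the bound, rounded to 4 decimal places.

Var(Y) = E[Y²] − (E[Y])² = 567 − 484 = 83.
Chebyshev's inequality: Pr(|Y − μ| ≥ t) ≤ Var(Y)/t² = 83/400 = 0.2075.

0.2075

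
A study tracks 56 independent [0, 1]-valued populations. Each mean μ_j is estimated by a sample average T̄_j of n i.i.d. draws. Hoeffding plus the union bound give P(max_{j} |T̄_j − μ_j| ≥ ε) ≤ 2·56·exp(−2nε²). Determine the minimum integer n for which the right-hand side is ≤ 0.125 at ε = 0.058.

Need 2·56·exp(−2nε²) ≤ 0.125, i.e. exp(−2nε²) ≤ 0.125/112.
So 2nε² ≥ ln(112/0.125) = 6.797940.
Hence n ≥ 6.797940/(2·0.058²) = 1010.395.
The smallest integer n is 1011.

1011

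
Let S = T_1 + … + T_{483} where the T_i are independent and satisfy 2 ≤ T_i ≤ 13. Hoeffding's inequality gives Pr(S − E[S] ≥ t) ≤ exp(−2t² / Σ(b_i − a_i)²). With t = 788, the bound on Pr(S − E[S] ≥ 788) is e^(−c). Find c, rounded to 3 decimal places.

21.250

Σ(b_i − a_i)² = 483·(11)² = 58443.
c = 2t²/58443 = 2·788²/58443 = 21.2496.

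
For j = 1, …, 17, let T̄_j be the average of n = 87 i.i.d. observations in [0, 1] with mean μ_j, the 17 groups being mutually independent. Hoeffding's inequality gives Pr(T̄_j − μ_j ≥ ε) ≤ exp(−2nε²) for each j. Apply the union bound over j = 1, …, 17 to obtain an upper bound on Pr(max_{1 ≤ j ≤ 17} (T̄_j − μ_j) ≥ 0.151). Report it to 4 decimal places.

0.3217

Per-experiment Hoeffding bound: exp(−2·87·0.151²) = exp(−3.96737) = 0.018923.
Union bound over 17 events: 17·0.018923 = 0.32169.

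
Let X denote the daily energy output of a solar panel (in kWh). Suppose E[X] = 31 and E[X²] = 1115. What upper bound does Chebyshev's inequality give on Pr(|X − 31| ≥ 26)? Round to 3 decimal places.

Var(X) = E[X²] − (E[X])² = 1115 − 961 = 154.
Chebyshev's inequality: Pr(|X − μ| ≥ t) ≤ Var(X)/t² = 154/676 = 0.2278.

0.228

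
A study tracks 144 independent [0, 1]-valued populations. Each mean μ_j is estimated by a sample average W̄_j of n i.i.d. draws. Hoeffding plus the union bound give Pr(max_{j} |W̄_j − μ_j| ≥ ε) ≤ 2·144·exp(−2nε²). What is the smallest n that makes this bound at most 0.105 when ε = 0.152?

172

Need 2·144·exp(−2nε²) ≤ 0.105, i.e. exp(−2nε²) ≤ 0.105/288.
So 2nε² ≥ ln(288/0.105) = 7.916755.
Hence n ≥ 7.916755/(2·0.152²) = 171.329.
The smallest integer n is 172.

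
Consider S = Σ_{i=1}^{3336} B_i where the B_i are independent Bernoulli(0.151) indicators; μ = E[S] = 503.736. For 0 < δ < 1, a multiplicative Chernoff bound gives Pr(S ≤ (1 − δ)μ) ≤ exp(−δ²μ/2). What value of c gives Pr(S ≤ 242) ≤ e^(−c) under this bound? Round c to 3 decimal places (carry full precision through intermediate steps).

67.998

Write 242 = (1 − δ)μ, so δ = 1 − 242/503.736 = 0.5195896…
Then the exponent is δ²μ/2 = (μ − 242)²/(2μ) = 67.997655.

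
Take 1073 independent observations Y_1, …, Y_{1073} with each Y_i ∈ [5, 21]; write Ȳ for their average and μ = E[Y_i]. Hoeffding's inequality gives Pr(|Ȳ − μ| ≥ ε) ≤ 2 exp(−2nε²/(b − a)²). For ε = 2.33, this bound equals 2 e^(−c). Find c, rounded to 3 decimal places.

45.509

c = 2nε²/(b − a)² = 2·1073·2.33² / 16² = 45.5095.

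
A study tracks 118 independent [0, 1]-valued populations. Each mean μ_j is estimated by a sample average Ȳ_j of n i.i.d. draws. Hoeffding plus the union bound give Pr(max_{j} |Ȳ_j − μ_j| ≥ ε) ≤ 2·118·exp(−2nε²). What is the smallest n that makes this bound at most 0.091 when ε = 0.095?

436

Need 2·118·exp(−2nε²) ≤ 0.091, i.e. exp(−2nε²) ≤ 0.091/236.
So 2nε² ≥ ln(236/0.091) = 7.860728.
Hence n ≥ 7.860728/(2·0.095²) = 435.497.
The smallest integer n is 436.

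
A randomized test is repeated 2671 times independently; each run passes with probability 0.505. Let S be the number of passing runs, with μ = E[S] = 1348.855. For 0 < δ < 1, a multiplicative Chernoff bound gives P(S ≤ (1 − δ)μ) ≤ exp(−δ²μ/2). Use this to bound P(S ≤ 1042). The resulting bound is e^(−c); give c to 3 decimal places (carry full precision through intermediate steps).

34.904

Write 1042 = (1 − δ)μ, so δ = 1 − 1042/1348.855 = 0.2274929…
Then the exponent is δ²μ/2 = (μ − 1042)²/(2μ) = 34.903674.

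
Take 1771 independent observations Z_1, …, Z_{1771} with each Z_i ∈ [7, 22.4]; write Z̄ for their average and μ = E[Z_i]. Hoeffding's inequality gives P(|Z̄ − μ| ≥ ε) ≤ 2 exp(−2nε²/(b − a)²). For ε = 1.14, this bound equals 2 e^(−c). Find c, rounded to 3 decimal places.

c = 2nε²/(b − a)² = 2·1771·1.14² / 15.4² = 19.4096.

19.410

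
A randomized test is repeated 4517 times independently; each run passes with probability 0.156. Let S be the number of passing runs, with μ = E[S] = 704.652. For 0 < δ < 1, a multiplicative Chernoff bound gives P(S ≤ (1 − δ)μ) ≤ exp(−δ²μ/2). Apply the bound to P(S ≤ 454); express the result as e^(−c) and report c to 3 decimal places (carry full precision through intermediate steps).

44.580

Write 454 = (1 − δ)μ, so δ = 1 − 454/704.652 = 0.3557103…
Then the exponent is δ²μ/2 = (μ − 454)²/(2μ) = 44.579754.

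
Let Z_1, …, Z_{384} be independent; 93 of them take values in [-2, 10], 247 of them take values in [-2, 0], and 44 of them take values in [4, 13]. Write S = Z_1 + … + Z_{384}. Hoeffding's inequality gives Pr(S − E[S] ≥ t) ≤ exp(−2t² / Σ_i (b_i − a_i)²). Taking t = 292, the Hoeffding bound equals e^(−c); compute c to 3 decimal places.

Σ(b_i − a_i)² = 93·12² + 247·2² + 44·9² = 17944.
c = 2t² / 17944 = 2·292² / 17944 = 9.5033.

9.503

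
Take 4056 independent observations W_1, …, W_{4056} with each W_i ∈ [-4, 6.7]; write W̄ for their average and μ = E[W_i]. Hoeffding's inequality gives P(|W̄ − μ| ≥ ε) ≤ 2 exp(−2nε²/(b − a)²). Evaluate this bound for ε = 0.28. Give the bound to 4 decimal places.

0.0077

Exponent: 2nε²/(b − a)² = 2·4056·0.28² / 10.7² = 5.55490.
Bound = 2·exp(−5.55490) = 0.00774.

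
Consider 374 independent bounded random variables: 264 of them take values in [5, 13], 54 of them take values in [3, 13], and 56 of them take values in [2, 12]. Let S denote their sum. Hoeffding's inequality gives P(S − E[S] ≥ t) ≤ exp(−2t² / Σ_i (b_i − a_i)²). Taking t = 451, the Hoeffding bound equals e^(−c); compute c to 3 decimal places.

14.583

Σ(b_i − a_i)² = 264·8² + 54·10² + 56·10² = 27896.
c = 2t² / 27896 = 2·451² / 27896 = 14.5828.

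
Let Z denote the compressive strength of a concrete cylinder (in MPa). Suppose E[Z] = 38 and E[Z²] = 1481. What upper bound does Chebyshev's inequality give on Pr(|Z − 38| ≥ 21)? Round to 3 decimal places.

Var(Z) = E[Z²] − (E[Z])² = 1481 − 1444 = 37.
Chebyshev's inequality: Pr(|Z − μ| ≥ t) ≤ Var(Z)/t² = 37/441 = 0.0839.

0.084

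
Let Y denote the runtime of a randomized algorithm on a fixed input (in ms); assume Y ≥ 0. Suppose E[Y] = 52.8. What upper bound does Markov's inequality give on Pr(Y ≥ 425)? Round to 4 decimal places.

Markov's inequality: for a non-negative random variable, Pr(Y ≥ a) ≤ E[Y]/a.
Here E[Y] = 52.8 and a = 425, so the bound is 52.8/425 = 0.1242.

0.1242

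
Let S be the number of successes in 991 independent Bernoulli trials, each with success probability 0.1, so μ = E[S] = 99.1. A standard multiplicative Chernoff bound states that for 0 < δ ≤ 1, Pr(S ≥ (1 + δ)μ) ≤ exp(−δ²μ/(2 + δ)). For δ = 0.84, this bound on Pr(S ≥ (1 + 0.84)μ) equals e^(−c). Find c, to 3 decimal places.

24.621

c = δ²μ/(2 + δ) = 0.84²·99.1/(2 + 0.84) = 24.6215.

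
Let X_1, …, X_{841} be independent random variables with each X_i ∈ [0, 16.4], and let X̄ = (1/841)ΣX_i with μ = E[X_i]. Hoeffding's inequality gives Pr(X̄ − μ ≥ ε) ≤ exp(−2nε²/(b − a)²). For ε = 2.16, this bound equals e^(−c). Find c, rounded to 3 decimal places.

c = 2nε²/(b − a)² = 2·841·2.16² / 16.4² = 29.1773.

29.177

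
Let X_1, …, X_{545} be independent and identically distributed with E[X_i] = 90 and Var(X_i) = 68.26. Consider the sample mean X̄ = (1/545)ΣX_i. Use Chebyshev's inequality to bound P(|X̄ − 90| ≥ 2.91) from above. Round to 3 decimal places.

0.015

Var(X̄) = Var(X_i)/n = 68.26/545 = 0.12525.
Chebyshev: P(|X̄ − 90| ≥ 2.91) ≤ Var(X̄)/(2.91)² = 68.26/(545·2.91²) = 0.0148.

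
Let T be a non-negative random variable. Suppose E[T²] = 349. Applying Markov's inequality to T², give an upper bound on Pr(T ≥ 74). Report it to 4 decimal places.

0.0637

Since T ≥ 0, the event {T ≥ 74} is the same as {T² ≥ 5476}.
Markov's inequality applied to T² gives Pr(T² ≥ 5476) ≤ E[T²]/5476 = 349/5476 = 0.0637.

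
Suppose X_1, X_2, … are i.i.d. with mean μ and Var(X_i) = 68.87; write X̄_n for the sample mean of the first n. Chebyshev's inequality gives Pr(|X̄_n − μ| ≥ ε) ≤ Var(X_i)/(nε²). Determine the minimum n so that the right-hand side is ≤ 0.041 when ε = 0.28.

21426

Require 68.87/(n·0.28²) ≤ 0.041, i.e. n ≥ 68.87/(0.041·0.28²) = 21425.460.
The smallest integer n is 21426.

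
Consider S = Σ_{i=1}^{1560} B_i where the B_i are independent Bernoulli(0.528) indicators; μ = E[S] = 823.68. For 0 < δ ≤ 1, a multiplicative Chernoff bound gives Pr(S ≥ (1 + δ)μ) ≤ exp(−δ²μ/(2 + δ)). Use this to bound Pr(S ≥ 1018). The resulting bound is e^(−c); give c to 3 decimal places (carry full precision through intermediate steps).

Write 1018 = (1 + δ)μ, so δ = 1018/823.68 − 1 = 0.2359169…
Then the exponent is δ²μ/(2 + δ) = (1018 − μ)² / (μ·(2 + δ)) = 20.503161.

20.503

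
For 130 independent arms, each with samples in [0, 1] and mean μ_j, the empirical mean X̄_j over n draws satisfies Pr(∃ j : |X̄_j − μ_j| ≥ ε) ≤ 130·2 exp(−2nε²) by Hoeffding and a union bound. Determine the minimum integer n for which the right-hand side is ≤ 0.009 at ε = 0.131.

Need 2·130·exp(−2nε²) ≤ 0.009, i.e. exp(−2nε²) ≤ 0.009/260.
So 2nε² ≥ ln(260/0.009) = 10.271212.
Hence n ≥ 10.271212/(2·0.131²) = 299.260.
The smallest integer n is 300.

300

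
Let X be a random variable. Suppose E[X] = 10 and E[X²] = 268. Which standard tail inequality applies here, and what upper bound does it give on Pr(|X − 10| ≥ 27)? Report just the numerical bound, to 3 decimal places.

0.230

The first two moments determine the variance, so Chebyshev's inequality is the sharpest standard bound available.
Var(X) = E[X²] − (E[X])² = 268 − 100 = 168.
Chebyshev's inequality: Pr(|X − μ| ≥ t) ≤ Var(X)/t² = 168/729 = 0.2305.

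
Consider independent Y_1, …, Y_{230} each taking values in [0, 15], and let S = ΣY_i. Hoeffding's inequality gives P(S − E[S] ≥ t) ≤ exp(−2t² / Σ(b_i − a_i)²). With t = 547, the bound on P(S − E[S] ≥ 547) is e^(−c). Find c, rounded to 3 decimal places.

11.564

Σ(b_i − a_i)² = 230·(15)² = 51750.
c = 2t²/51750 = 2·547²/51750 = 11.5636.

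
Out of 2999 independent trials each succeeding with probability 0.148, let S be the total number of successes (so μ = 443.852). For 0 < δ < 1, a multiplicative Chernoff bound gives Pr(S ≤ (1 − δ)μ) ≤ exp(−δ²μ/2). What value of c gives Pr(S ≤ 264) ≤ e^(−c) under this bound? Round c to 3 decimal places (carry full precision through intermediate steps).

36.439

Write 264 = (1 − δ)μ, so δ = 1 − 264/443.852 = 0.4052071…
Then the exponent is δ²μ/2 = (μ − 264)²/(2μ) = 36.438657.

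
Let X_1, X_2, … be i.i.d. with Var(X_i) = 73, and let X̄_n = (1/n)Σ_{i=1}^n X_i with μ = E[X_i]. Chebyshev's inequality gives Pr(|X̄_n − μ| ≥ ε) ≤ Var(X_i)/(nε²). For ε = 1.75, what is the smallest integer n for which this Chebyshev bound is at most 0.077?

Require 73/(n·1.75²) ≤ 0.077, i.e. n ≥ 73/(0.077·1.75²) = 309.568.
The smallest integer n is 310.

310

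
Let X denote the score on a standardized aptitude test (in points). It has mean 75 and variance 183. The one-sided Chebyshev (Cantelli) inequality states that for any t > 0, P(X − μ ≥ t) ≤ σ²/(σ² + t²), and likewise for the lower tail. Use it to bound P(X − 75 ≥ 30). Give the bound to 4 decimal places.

Here σ² = 183 and t = 30, so σ² + t² = 1083.
Cantelli's bound: 183/1083 = 0.1690.

0.1690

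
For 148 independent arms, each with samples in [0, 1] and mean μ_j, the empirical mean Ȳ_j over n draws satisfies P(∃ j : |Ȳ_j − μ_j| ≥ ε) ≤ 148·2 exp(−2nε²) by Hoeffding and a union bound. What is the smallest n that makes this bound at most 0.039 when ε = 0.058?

Need 2·148·exp(−2nε²) ≤ 0.039, i.e. exp(−2nε²) ≤ 0.039/296.
So 2nε² ≥ ln(296/0.039) = 8.934553.
Hence n ≥ 8.934553/(2·0.058²) = 1327.966.
The smallest integer n is 1328.

1328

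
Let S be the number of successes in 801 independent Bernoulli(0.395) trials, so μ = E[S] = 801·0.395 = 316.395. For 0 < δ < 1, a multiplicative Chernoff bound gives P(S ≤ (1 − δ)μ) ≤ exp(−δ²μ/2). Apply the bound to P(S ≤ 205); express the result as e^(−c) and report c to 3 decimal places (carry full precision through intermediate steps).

19.610

Write 205 = (1 − δ)μ, so δ = 1 − 205/316.395 = 0.3520757…
Then the exponent is δ²μ/2 = (μ − 205)²/(2μ) = 19.609738.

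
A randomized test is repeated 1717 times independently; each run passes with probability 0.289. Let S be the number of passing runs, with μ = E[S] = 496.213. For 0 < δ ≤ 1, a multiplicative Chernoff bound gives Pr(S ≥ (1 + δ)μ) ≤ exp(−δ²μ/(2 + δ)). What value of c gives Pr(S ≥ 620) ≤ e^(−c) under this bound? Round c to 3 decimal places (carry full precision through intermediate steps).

13.728

Write 620 = (1 + δ)μ, so δ = 620/496.213 − 1 = 0.2494634…
Then the exponent is δ²μ/(2 + δ) = (620 − μ)² / (μ·(2 + δ)) = 13.727865.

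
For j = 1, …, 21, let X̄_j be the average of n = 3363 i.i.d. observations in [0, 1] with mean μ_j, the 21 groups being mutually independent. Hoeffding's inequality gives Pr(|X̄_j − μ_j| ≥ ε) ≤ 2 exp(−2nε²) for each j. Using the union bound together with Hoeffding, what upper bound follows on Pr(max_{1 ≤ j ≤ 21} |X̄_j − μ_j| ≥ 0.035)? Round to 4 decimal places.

0.0111

Per-experiment Hoeffding bound: 2·exp(−2·3363·0.035²) = 2·exp(−8.23935) = 0.00052811.
Union bound over 21 events: 21·0.00052811 = 0.01109.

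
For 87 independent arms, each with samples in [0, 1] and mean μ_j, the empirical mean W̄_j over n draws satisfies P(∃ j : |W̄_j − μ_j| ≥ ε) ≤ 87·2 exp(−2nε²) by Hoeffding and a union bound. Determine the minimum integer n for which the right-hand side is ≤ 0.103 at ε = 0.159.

147

Need 2·87·exp(−2nε²) ≤ 0.103, i.e. exp(−2nε²) ≤ 0.103/174.
So 2nε² ≥ ln(174/0.103) = 7.432082.
Hence n ≥ 7.432082/(2·0.159²) = 146.989.
The smallest integer n is 147.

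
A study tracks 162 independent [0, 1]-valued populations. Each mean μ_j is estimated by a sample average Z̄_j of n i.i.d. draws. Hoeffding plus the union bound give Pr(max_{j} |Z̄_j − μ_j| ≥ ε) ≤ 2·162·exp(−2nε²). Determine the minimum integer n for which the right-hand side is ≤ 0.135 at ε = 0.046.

Need 2·162·exp(−2nε²) ≤ 0.135, i.e. exp(−2nε²) ≤ 0.135/324.
So 2nε² ≥ ln(324/0.135) = 7.783224.
Hence n ≥ 7.783224/(2·0.046²) = 1839.136.
The smallest integer n is 1840.

1840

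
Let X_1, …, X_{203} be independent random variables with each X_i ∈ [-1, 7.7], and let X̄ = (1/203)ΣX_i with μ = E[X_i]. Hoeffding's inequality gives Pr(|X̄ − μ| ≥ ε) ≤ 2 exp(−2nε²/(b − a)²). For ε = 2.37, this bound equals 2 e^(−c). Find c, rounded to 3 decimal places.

30.129

c = 2nε²/(b − a)² = 2·203·2.37² / 8.7² = 30.1290.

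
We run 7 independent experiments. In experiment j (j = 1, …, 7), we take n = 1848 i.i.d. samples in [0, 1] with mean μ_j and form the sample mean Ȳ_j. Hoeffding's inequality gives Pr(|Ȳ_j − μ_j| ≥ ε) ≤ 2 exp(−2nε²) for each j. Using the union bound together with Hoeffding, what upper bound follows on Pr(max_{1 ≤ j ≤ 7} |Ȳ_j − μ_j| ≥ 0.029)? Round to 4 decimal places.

Per-experiment Hoeffding bound: 2·exp(−2·1848·0.029²) = 2·exp(−3.10834) = 0.08935.
Union bound over 7 events: 7·0.08935 = 0.62545.

0.6255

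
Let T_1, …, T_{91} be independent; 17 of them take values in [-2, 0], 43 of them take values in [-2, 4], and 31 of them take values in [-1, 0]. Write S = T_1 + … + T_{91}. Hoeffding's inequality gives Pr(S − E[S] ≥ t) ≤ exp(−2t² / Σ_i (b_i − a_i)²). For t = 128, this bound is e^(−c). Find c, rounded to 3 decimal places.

Σ(b_i − a_i)² = 17·2² + 43·6² + 31·1² = 1647.
c = 2t² / 1647 = 2·128² / 1647 = 19.8956.

19.896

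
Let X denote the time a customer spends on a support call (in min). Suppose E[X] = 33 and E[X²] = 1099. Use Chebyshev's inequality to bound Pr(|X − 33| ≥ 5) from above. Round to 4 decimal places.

Var(X) = E[X²] − (E[X])² = 1099 − 1089 = 10.
Chebyshev's inequality: Pr(|X − μ| ≥ t) ≤ Var(X)/t² = 10/25 = 0.4000.

0.4000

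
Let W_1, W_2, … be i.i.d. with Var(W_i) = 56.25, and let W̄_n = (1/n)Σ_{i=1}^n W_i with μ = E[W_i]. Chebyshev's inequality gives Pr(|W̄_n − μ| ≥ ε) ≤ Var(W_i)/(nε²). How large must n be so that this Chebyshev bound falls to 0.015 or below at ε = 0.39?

Require 56.25/(n·0.39²) ≤ 0.015, i.e. n ≥ 56.25/(0.015·0.39²) = 24654.832.
The smallest integer n is 24655.

24655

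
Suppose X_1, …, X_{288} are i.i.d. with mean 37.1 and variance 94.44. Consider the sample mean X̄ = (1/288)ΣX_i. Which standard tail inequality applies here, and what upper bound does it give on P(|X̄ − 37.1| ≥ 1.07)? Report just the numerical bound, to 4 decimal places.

0.2864

With mean and variance of each term known, Chebyshev's inequality bounds the deviation of the sum (or sample mean).
Var(X̄) = Var(X_i)/n = 94.44/288 = 0.32792.
Chebyshev: P(|X̄ − 37.1| ≥ 1.07) ≤ Var(X̄)/(1.07)² = 94.44/(288·1.07²) = 0.2864.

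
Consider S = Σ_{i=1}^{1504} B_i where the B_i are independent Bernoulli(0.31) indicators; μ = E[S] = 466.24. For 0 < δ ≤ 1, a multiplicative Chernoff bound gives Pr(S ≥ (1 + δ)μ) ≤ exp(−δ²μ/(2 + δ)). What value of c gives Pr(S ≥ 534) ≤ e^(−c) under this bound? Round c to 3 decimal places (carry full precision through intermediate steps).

4.590

Write 534 = (1 + δ)μ, so δ = 534/466.24 − 1 = 0.1453329…
Then the exponent is δ²μ/(2 + δ) = (534 − μ)² / (μ·(2 + δ)) = 4.590316.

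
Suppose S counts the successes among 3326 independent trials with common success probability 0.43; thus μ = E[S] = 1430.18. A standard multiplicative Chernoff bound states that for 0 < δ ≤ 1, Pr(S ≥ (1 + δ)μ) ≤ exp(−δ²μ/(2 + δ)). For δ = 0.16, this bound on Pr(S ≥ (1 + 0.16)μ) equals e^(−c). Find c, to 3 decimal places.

16.950

c = δ²μ/(2 + δ) = 0.16²·1430.18/(2 + 0.16) = 16.9503.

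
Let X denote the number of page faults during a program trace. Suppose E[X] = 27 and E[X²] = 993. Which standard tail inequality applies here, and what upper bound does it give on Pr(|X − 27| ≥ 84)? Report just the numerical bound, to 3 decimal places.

0.037

The first two moments determine the variance, so Chebyshev's inequality is the sharpest standard bound available.
Var(X) = E[X²] − (E[X])² = 993 − 729 = 264.
Chebyshev's inequality: Pr(|X − μ| ≥ t) ≤ Var(X)/t² = 264/7056 = 0.0374.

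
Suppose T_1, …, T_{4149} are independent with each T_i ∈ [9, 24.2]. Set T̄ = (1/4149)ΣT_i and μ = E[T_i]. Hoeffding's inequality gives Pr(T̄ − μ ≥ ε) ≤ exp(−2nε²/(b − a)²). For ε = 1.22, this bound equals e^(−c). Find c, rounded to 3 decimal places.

53.457

c = 2nε²/(b − a)² = 2·4149·1.22² / 15.2² = 53.4572.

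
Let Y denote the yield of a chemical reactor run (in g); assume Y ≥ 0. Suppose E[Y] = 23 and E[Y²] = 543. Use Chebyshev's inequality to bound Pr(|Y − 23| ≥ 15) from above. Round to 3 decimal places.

Var(Y) = E[Y²] − (E[Y])² = 543 − 529 = 14.
Chebyshev's inequality: Pr(|Y − μ| ≥ t) ≤ Var(Y)/t² = 14/225 = 0.0622.

0.062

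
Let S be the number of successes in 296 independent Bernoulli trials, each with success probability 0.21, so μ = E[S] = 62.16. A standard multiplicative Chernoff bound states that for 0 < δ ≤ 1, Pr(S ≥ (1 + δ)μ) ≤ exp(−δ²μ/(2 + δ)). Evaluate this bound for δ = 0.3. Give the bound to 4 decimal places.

Exponent = δ²μ/(2 + δ) = 0.3²·62.16/2.3 = 2.4323.
Bound = exp(−2.4323) = 0.08783.

0.0878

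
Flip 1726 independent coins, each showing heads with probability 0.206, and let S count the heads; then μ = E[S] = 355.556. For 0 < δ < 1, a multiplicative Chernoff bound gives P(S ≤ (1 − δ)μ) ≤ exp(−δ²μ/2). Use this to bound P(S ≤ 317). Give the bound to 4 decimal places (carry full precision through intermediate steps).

Write 317 = (1 − δ)μ, so δ = 1 − 317/355.556 = 0.1084386…
Then the exponent is δ²μ/2 = (μ − 317)²/(2μ) = 2.090480.
Bound = exp(−2.090480) = 0.12363.

0.1236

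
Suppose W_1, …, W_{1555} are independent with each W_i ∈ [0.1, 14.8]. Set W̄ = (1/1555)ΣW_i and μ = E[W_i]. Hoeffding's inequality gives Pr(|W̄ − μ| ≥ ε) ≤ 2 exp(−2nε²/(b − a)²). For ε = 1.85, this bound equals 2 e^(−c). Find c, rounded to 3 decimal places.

c = 2nε²/(b − a)² = 2·1555·1.85² / 14.7² = 49.2571.

49.257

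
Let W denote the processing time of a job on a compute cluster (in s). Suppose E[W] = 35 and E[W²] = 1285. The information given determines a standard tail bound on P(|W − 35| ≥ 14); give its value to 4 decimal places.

The first two moments determine the variance, so Chebyshev's inequality is the sharpest standard bound available.
Var(W) = E[W²] − (E[W])² = 1285 − 1225 = 60.
Chebyshev's inequality: P(|W − μ| ≥ t) ≤ Var(W)/t² = 60/196 = 0.3061.

0.3061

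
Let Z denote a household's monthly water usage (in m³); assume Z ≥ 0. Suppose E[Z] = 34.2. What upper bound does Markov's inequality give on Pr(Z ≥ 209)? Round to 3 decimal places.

0.164

Markov's inequality: for a non-negative random variable, Pr(Z ≥ a) ≤ E[Z]/a.
Here E[Z] = 34.2 and a = 209, so the bound is 34.2/209 = 0.1636.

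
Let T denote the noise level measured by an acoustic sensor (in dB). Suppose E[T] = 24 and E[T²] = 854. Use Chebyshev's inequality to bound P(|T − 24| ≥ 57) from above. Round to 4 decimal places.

Var(T) = E[T²] − (E[T])² = 854 − 576 = 278.
Chebyshev's inequality: P(|T − μ| ≥ t) ≤ Var(T)/t² = 278/3249 = 0.0856.

0.0856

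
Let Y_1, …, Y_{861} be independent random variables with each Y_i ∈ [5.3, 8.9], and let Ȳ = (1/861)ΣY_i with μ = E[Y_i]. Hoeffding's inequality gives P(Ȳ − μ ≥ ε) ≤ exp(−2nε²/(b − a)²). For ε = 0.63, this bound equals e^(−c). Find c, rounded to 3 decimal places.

c = 2nε²/(b − a)² = 2·861·0.63² / 3.6² = 52.7362.

52.736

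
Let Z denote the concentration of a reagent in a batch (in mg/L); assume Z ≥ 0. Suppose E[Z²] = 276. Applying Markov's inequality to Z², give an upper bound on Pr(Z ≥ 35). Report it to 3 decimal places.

Since Z ≥ 0, the event {Z ≥ 35} is the same as {Z² ≥ 1225}.
Markov's inequality applied to Z² gives Pr(Z² ≥ 1225) ≤ E[Z²]/1225 = 276/1225 = 0.2253.

0.225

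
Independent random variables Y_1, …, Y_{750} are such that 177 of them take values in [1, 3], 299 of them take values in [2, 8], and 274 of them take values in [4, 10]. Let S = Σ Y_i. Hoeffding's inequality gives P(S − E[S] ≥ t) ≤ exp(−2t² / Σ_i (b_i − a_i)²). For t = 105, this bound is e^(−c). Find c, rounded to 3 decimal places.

Σ(b_i − a_i)² = 177·2² + 299·6² + 274·6² = 21336.
c = 2t² / 21336 = 2·105² / 21336 = 1.0335.

1.033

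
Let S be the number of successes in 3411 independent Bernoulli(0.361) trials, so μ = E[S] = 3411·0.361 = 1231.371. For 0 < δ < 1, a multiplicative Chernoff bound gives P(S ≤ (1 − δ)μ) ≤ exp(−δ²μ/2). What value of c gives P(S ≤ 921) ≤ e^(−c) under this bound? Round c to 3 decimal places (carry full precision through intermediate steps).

Write 921 = (1 − δ)μ, so δ = 1 − 921/1231.371 = 0.2520532…
Then the exponent is δ²μ/2 = (μ − 921)²/(2μ) = 39.115002.

39.115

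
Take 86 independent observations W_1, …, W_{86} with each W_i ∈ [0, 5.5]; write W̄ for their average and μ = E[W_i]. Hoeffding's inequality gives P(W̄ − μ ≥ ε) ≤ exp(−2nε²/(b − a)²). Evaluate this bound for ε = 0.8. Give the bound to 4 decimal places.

Exponent: 2nε²/(b − a)² = 2·86·0.8² / 5.5² = 3.63901.
Bound = exp(−3.63901) = 0.02628.

0.0263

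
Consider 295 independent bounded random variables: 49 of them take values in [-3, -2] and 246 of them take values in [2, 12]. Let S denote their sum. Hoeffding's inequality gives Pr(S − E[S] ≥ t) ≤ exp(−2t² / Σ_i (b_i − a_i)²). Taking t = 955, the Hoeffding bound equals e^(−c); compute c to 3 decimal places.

Σ(b_i − a_i)² = 49·1² + 246·10² = 24649.
c = 2t² / 24649 = 2·955² / 24649 = 74.0010.

74.001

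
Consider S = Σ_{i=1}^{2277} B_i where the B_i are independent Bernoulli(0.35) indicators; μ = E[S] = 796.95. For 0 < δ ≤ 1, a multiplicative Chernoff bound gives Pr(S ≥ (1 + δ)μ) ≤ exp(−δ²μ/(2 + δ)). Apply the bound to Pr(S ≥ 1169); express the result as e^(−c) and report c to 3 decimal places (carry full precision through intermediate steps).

Write 1169 = (1 + δ)μ, so δ = 1169/796.95 − 1 = 0.4668423…
Then the exponent is δ²μ/(2 + δ) = (1169 − μ)² / (μ·(2 + δ)) = 70.409320.

70.409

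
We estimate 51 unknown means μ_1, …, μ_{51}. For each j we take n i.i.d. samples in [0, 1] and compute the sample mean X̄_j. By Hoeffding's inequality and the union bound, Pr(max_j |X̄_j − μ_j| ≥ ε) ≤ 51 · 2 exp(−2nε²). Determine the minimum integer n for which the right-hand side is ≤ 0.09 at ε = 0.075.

Need 2·51·exp(−2nε²) ≤ 0.09, i.e. exp(−2nε²) ≤ 0.09/102.
So 2nε² ≥ ln(102/0.09) = 7.032918.
Hence n ≥ 7.032918/(2·0.075²) = 625.148.
The smallest integer n is 626.

626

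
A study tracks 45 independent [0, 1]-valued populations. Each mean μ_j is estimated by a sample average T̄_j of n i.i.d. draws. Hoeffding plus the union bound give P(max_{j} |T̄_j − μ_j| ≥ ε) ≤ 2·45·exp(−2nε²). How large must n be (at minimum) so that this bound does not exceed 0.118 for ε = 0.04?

2075

Need 2·45·exp(−2nε²) ≤ 0.118, i.e. exp(−2nε²) ≤ 0.118/90.
So 2nε² ≥ ln(90/0.118) = 6.636880.
Hence n ≥ 6.636880/(2·0.04²) = 2074.025.
The smallest integer n is 2075.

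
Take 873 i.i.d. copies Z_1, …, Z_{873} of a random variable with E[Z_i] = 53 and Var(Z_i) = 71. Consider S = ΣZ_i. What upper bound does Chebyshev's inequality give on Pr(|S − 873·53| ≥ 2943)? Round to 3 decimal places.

Var(S) = n·Var(Z_i) = 873·71 = 61983.
Chebyshev: Pr(|S − 873·53| ≥ 2943) ≤ Var(S)/2943² = 61983/8661249 = 0.0072.

0.007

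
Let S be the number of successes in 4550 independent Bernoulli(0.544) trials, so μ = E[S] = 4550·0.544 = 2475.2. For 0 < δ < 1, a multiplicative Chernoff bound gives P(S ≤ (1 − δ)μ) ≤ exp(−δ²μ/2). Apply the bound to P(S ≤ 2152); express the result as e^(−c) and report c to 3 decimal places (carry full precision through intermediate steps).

21.101

Write 2152 = (1 − δ)μ, so δ = 1 − 2152/2475.2 = 0.1305753…
Then the exponent is δ²μ/2 = (μ − 2152)²/(2μ) = 21.100970.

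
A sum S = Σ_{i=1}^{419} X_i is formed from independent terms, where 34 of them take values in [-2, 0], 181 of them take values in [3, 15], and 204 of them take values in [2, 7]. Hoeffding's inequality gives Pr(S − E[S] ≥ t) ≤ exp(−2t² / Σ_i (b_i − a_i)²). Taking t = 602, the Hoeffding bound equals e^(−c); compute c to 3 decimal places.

23.157

Σ(b_i − a_i)² = 34·2² + 181·12² + 204·5² = 31300.
c = 2t² / 31300 = 2·602² / 31300 = 23.1568.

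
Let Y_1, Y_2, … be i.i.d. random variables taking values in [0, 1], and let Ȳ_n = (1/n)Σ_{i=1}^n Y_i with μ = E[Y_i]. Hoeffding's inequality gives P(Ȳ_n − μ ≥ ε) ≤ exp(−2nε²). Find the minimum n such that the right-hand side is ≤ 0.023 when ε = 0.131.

110

Require exp(−2nε²) ≤ 0.023, i.e. 2nε² ≥ ln(1/0.023) = 3.772261.
So n ≥ 3.772261 / (2·0.131²) = 109.908.
The smallest integer n is 110.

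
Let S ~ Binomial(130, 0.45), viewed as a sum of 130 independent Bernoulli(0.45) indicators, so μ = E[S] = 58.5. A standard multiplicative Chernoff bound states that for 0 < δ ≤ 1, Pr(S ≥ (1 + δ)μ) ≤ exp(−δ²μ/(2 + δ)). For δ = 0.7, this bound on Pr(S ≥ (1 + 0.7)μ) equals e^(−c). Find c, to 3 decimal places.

c = δ²μ/(2 + δ) = 0.7²·58.5/(2 + 0.7) = 10.6167.

10.617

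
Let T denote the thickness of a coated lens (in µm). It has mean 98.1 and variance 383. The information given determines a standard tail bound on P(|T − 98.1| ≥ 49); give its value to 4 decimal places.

Mean and variance are known, so Chebyshev's inequality applies.
Chebyshev: P(|T − μ| ≥ t) ≤ Var(T)/t².
Bound = 383 / 2401 = 0.1595.

0.1595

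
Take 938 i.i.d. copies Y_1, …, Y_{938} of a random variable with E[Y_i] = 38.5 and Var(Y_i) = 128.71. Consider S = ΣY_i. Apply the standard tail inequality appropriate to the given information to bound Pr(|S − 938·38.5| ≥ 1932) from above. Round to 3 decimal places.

With mean and variance of each term known, Chebyshev's inequality bounds the deviation of the sum (or sample mean).
Var(S) = n·Var(Y_i) = 938·128.71 = 120729.98.
Chebyshev: Pr(|S − 938·38.5| ≥ 1932) ≤ Var(S)/1932² = 120729.98/3732624 = 0.0323.

0.032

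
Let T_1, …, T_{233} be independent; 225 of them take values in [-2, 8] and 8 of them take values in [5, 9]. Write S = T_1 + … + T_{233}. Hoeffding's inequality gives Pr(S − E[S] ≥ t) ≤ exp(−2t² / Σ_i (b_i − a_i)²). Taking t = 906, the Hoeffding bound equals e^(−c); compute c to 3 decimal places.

72.550

Σ(b_i − a_i)² = 225·10² + 8·4² = 22628.
c = 2t² / 22628 = 2·906² / 22628 = 72.5505.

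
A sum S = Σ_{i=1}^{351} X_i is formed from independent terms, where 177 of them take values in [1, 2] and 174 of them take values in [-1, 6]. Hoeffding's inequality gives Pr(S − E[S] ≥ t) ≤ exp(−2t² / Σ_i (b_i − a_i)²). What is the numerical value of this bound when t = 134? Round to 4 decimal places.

Σ(b_i − a_i)² = 177·1² + 174·7² = 8703.
Exponent = 2·134² / 8703 = 4.12639.
Bound = exp(−4.12639) = 0.01614.

0.0161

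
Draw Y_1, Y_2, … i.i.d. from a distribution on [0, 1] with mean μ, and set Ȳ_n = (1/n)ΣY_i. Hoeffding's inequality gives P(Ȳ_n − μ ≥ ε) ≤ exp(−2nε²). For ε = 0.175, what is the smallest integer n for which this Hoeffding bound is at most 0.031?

Require exp(−2nε²) ≤ 0.031, i.e. 2nε² ≥ ln(1/0.031) = 3.473768.
So n ≥ 3.473768 / (2·0.175²) = 56.715.
The smallest integer n is 57.

57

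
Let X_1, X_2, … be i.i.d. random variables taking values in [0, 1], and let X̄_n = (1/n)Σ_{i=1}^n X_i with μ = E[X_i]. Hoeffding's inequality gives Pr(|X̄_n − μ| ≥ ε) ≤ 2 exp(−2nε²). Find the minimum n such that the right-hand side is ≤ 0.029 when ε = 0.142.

105

Require 2·exp(−2nε²) ≤ 0.029, i.e. 2nε² ≥ ln(2/0.029) = 4.233607.
So n ≥ 4.233607 / (2·0.142²) = 104.979.
The smallest integer n is 105.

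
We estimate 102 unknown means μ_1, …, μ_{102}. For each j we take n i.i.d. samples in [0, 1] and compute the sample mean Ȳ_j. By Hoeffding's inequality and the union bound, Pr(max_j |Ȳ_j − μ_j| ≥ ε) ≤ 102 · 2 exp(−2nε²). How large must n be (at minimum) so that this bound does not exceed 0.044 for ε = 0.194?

Need 2·102·exp(−2nε²) ≤ 0.044, i.e. exp(−2nε²) ≤ 0.044/204.
So 2nε² ≥ ln(204/0.044) = 8.441686.
Hence n ≥ 8.441686/(2·0.194²) = 112.149.
The smallest integer n is 113.

113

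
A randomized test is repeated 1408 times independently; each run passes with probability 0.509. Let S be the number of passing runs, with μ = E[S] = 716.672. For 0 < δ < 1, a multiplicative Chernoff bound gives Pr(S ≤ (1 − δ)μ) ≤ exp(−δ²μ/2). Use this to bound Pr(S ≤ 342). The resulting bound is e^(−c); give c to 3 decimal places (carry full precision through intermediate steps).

Write 342 = (1 − δ)μ, so δ = 1 − 342/716.672 = 0.5227942…
Then the exponent is δ²μ/2 = (μ − 342)²/(2μ) = 97.938183.

97.938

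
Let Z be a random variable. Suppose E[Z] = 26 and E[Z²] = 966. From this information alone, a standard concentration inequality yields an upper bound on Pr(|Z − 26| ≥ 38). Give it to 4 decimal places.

0.2008

The first two moments determine the variance, so Chebyshev's inequality is the sharpest standard bound available.
Var(Z) = E[Z²] − (E[Z])² = 966 − 676 = 290.
Chebyshev's inequality: Pr(|Z − μ| ≥ t) ≤ Var(Z)/t² = 290/1444 = 0.2008.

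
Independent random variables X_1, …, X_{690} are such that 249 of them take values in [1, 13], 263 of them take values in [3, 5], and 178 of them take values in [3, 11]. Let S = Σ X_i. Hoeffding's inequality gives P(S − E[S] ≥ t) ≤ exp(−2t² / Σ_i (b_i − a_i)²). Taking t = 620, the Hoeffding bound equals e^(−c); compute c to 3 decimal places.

15.917

Σ(b_i − a_i)² = 249·12² + 263·2² + 178·8² = 48300.
c = 2t² / 48300 = 2·620² / 48300 = 15.9172.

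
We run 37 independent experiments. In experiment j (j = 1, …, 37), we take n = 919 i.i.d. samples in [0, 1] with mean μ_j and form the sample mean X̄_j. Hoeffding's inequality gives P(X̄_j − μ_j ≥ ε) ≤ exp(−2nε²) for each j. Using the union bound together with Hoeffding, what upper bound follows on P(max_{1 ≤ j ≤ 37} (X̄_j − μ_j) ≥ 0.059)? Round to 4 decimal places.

0.0616

Per-experiment Hoeffding bound: exp(−2·919·0.059²) = exp(−6.39808) = 0.0016648.
Union bound over 37 events: 37·0.0016648 = 0.06160.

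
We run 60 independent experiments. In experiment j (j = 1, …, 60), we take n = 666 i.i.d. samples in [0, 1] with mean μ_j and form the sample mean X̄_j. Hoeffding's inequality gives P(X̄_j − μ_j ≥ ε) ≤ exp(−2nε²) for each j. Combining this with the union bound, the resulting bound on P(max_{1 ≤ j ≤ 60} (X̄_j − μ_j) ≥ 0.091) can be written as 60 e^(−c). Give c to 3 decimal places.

Union bound over the 60 events: P(max_{1 ≤ j ≤ 60} (X̄_j − μ_j) ≥ 0.091) ≤ 60·exp(−2nε²) = 60 exp(−2·666·0.091²).
So c = 2·666·0.091² = 11.0303.

11.030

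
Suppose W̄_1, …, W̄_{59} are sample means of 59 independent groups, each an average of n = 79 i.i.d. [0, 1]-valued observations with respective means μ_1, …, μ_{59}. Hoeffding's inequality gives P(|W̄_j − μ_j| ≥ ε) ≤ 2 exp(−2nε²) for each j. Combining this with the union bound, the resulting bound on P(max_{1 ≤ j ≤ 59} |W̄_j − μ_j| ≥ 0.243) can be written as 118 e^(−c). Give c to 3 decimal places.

9.330

Union bound over the 59 events: P(max_{1 ≤ j ≤ 59} |W̄_j − μ_j| ≥ 0.243) ≤ 59·2·exp(−2nε²) = 118 exp(−2·79·0.243²).
So c = 2·79·0.243² = 9.3297.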